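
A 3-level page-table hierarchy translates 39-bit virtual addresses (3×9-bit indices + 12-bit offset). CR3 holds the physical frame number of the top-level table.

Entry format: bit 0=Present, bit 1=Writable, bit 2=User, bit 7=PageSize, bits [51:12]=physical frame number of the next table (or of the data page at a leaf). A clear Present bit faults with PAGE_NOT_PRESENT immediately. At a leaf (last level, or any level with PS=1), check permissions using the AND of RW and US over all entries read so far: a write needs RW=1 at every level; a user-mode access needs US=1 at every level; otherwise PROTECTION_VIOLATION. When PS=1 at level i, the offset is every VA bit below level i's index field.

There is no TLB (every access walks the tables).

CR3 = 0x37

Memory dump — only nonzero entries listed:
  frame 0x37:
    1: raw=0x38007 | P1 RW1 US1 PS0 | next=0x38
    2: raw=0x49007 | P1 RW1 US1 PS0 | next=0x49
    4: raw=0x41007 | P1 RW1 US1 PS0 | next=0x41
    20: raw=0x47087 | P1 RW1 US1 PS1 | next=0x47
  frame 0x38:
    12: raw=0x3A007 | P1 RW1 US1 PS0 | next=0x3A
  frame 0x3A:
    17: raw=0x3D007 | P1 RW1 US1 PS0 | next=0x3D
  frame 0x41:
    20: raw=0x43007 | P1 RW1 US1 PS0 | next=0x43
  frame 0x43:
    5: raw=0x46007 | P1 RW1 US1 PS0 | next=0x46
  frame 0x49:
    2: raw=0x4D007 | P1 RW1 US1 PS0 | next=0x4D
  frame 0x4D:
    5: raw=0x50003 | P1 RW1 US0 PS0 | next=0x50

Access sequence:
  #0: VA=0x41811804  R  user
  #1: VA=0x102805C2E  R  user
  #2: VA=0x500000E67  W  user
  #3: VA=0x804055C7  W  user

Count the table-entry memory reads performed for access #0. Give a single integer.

Trace:
#0 VA=0x41811804 (r,user):
  L0 @0x37[1] → 0x38007  P=1,RW=1,US=1,PS=0
  L1 @0x38[12] → 0x3A007  P=1,RW=1,US=1,PS=0
  L2 @0x3A[17] → 0x3D007  P=1,RW=1,US=1,PS=0
  ✓ 0x3D804  — 3 lookups
#1 VA=0x102805C2E (r,user):
  L0 @0x37[4] → 0x41007  P=1,RW=1,US=1,PS=0
  L1 @0x41[20] → 0x43007  P=1,RW=1,US=1,PS=0
  L2 @0x43[5] → 0x46007  P=1,RW=1,US=1,PS=0
  ✓ 0x46C2E  — 3 lookups
#2 VA=0x500000E67 (w,user):
  L0 @0x37[20] → 0x47087  P=1,RW=1,US=1,PS=1
  ✓ 0x47E67 (huge @L0)  — 1 lookups
#3 VA=0x804055C7 (w,user):
  L0 @0x37[2] → 0x49007  P=1,RW=1,US=1,PS=0
  L1 @0x49[2] → 0x4D007  P=1,RW=1,US=1,PS=0
  L2 @0x4D[5] → 0x50003  P=1,RW=1,US=0,PS=0
  → PROTECTION_VIOLATION  (3 entries read)

Entries read for #0: 3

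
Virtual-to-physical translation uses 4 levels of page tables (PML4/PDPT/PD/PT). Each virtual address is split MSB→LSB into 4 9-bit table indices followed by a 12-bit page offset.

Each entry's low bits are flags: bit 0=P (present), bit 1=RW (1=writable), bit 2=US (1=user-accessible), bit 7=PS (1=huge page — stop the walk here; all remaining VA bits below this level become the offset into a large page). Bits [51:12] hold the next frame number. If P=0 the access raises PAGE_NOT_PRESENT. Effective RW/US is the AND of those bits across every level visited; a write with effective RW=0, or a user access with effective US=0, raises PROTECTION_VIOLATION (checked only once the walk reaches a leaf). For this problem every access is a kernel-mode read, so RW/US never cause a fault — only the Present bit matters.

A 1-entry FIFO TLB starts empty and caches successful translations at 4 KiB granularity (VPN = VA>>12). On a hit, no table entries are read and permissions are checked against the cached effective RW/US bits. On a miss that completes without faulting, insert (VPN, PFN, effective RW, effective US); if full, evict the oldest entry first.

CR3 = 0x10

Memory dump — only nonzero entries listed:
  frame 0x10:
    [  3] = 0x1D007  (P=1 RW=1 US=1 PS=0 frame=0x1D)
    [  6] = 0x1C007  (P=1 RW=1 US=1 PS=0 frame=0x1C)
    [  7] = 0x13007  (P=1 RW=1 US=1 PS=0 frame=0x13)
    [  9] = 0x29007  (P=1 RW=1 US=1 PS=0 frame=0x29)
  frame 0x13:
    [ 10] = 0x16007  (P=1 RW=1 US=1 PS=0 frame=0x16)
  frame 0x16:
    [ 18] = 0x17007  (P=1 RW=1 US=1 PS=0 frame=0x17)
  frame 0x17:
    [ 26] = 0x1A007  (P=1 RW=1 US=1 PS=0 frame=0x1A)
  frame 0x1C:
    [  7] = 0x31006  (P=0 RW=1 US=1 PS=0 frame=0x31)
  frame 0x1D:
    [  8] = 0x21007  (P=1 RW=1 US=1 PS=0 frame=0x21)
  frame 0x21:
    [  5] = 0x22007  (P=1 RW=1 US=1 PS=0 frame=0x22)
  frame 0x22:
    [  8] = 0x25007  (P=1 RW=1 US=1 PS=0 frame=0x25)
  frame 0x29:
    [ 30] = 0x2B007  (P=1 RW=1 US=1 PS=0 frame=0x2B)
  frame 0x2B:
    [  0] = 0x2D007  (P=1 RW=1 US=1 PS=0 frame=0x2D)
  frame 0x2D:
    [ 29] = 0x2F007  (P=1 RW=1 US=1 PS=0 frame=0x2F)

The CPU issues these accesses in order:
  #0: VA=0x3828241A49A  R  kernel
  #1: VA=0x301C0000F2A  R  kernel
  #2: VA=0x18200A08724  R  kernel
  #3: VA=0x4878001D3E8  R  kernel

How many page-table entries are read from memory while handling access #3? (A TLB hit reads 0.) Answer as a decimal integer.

Walk each access:
#0 VA=0x3828241A49A (r,kernel):
  lvl0: tbl 0x10, slot 7 ⇒ 0x13007 (P1/RW1/US1/PS0)
  lvl1: tbl 0x13, slot 10 ⇒ 0x16007 (P1/RW1/US1/PS0)
  lvl2: tbl 0x16, slot 18 ⇒ 0x17007 (P1/RW1/US1/PS0)
  lvl3: tbl 0x17, slot 26 ⇒ 0x1A007 (P1/RW1/US1/PS0)
  ⇒ phys 0x1A49A  [4 reads]
#1 VA=0x301C0000F2A (r,kernel):
  lvl0: tbl 0x10, slot 6 ⇒ 0x1C007 (P1/RW1/US1/PS0)
  lvl1: tbl 0x1C, slot 7 ⇒ 0x31006 (P0/RW1/US1/PS0)
  ⇒ fault: PAGE_NOT_PRESENT  — 2 lookups
#2 VA=0x18200A08724 (r,kernel):
  lvl0: tbl 0x10, slot 3 ⇒ 0x1D007 (P1/RW1/US1/PS0)
  lvl1: tbl 0x1D, slot 8 ⇒ 0x21007 (P1/RW1/US1/PS0)
  lvl2: tbl 0x21, slot 5 ⇒ 0x22007 (P1/RW1/US1/PS0)
  lvl3: tbl 0x22, slot 8 ⇒ 0x25007 (P1/RW1/US1/PS0)
  ⇒ phys 0x25724  [4 reads]
#3 VA=0x4878001D3E8 (r,kernel):
  lvl0: tbl 0x10, slot 9 ⇒ 0x29007 (P1/RW1/US1/PS0)
  lvl1: tbl 0x29, slot 30 ⇒ 0x2B007 (P1/RW1/US1/PS0)
  lvl2: tbl 0x2B, slot 0 ⇒ 0x2D007 (P1/RW1/US1/PS0)
  lvl3: tbl 0x2D, slot 29 ⇒ 0x2F007 (P1/RW1/US1/PS0)
  ⇒ phys 0x2F3E8  [4 reads]

Entries read for #3: 4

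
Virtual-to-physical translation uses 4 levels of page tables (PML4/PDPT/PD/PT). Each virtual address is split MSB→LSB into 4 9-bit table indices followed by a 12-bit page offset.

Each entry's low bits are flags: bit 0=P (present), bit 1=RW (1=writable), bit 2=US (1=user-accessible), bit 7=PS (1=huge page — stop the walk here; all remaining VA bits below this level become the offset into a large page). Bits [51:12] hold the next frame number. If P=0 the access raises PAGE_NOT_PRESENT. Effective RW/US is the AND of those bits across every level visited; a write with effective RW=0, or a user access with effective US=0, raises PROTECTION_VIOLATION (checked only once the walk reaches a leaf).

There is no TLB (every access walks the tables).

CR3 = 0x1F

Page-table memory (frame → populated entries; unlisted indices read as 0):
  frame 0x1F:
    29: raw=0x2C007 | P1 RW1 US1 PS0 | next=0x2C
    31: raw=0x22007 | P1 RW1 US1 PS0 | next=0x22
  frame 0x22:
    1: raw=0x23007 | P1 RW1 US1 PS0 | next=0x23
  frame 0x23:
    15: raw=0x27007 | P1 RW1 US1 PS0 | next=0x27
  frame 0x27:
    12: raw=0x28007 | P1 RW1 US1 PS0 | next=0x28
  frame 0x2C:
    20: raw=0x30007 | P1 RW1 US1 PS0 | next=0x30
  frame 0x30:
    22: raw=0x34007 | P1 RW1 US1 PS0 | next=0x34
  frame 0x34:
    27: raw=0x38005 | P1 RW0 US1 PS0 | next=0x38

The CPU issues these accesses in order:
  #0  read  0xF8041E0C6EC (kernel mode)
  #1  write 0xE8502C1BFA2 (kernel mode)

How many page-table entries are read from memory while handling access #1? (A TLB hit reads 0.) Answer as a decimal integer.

Trace:
#0 VA=0xF8041E0C6EC (r,kernel):
  L0 @0x1F[31] → 0x22007  P=1,RW=1,US=1,PS=0
  L1 @0x22[1] → 0x23007  P=1,RW=1,US=1,PS=0
  L2 @0x23[15] → 0x27007  P=1,RW=1,US=1,PS=0
  L3 @0x27[12] → 0x28007  P=1,RW=1,US=1,PS=0
  ✓ 0x286EC  — 4 lookups
#1 VA=0xE8502C1BFA2 (w,kernel):
  L0 @0x1F[29] → 0x2C007  P=1,RW=1,US=1,PS=0
  L1 @0x2C[20] → 0x30007  P=1,RW=1,US=1,PS=0
  L2 @0x30[22] → 0x34007  P=1,RW=1,US=1,PS=0
  L3 @0x34[27] → 0x38005  P=1,RW=0,US=1,PS=0
  → PROTECTION_VIOLATION  (4 entries read)

Entries read for #1: 4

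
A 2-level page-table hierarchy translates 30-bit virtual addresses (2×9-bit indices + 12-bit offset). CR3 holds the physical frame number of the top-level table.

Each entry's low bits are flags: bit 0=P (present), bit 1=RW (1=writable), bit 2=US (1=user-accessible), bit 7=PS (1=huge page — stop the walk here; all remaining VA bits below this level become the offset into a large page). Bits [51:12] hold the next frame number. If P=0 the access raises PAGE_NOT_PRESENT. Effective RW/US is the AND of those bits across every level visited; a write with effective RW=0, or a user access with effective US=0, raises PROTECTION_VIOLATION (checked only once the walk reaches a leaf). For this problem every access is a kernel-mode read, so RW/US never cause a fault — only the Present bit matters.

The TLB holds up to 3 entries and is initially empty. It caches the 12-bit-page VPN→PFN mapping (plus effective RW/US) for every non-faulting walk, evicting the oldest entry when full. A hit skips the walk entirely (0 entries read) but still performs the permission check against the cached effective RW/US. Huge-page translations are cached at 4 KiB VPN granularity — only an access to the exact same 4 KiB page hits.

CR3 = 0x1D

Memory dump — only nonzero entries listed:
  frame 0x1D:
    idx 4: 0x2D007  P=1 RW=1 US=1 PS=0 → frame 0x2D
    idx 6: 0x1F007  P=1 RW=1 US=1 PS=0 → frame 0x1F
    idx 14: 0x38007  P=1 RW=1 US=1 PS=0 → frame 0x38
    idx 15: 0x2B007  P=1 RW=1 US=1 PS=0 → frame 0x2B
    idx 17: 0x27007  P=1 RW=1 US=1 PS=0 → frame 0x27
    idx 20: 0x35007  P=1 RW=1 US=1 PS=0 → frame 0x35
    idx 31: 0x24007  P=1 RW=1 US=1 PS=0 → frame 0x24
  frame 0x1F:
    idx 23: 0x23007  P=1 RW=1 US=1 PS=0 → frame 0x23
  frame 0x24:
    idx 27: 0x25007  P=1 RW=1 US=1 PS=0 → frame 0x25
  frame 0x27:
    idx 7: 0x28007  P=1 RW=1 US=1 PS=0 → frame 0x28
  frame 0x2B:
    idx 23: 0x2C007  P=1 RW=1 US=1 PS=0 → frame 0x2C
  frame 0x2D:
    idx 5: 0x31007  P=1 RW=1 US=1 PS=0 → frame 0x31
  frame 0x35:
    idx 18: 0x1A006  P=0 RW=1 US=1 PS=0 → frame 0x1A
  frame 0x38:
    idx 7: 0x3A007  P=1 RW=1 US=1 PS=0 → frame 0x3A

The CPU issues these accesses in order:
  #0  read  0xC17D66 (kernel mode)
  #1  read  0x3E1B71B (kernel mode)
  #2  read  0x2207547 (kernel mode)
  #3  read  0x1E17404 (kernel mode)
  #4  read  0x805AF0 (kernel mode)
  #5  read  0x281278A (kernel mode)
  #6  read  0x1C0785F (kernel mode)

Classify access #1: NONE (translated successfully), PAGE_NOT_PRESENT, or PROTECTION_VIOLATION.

Per-access translation:
#0 VA=0xC17D66 (r,kernel):
  lvl0: tbl 0x1D, slot 6 ⇒ 0x1F007 (P1/RW1/US1/PS0)
  lvl1: tbl 0x1F, slot 23 ⇒ 0x23007 (P1/RW1/US1/PS0)
  ✓ 0x23D66  — 2 lookups
#1 VA=0x3E1B71B (r,kernel):
  lvl0: tbl 0x1D, slot 31 ⇒ 0x24007 (P1/RW1/US1/PS0)
  lvl1: tbl 0x24, slot 27 ⇒ 0x25007 (P1/RW1/US1/PS0)
  ✓ 0x2571B  — 2 lookups
#2 VA=0x2207547 (r,kernel):
  lvl0: tbl 0x1D, slot 17 ⇒ 0x27007 (P1/RW1/US1/PS0)
  lvl1: tbl 0x27, slot 7 ⇒ 0x28007 (P1/RW1/US1/PS0)
  ✓ 0x28547  — 2 lookups
#3 VA=0x1E17404 (r,kernel):
  lvl0: tbl 0x1D, slot 15 ⇒ 0x2B007 (P1/RW1/US1/PS0)
  lvl1: tbl 0x2B, slot 23 ⇒ 0x2C007 (P1/RW1/US1/PS0)
  ✓ 0x2C404  — 2 lookups
#4 VA=0x805AF0 (r,kernel):
  lvl0: tbl 0x1D, slot 4 ⇒ 0x2D007 (P1/RW1/US1/PS0)
  lvl1: tbl 0x2D, slot 5 ⇒ 0x31007 (P1/RW1/US1/PS0)
  ✓ 0x31AF0  — 2 lookups
#5 VA=0x281278A (r,kernel):
  lvl0: tbl 0x1D, slot 20 ⇒ 0x35007 (P1/RW1/US1/PS0)
  lvl1: tbl 0x35, slot 18 ⇒ 0x1A006 (P0/RW1/US1/PS0)
  → PAGE_NOT_PRESENT  (2 entries read)
#6 VA=0x1C0785F (r,kernel):
  lvl0: tbl 0x1D, slot 14 ⇒ 0x38007 (P1/RW1/US1/PS0)
  lvl1: tbl 0x38, slot 7 ⇒ 0x3A007 (P1/RW1/US1/PS0)
  ✓ 0x3A85F  — 2 lookups

Access #1 fault: NONE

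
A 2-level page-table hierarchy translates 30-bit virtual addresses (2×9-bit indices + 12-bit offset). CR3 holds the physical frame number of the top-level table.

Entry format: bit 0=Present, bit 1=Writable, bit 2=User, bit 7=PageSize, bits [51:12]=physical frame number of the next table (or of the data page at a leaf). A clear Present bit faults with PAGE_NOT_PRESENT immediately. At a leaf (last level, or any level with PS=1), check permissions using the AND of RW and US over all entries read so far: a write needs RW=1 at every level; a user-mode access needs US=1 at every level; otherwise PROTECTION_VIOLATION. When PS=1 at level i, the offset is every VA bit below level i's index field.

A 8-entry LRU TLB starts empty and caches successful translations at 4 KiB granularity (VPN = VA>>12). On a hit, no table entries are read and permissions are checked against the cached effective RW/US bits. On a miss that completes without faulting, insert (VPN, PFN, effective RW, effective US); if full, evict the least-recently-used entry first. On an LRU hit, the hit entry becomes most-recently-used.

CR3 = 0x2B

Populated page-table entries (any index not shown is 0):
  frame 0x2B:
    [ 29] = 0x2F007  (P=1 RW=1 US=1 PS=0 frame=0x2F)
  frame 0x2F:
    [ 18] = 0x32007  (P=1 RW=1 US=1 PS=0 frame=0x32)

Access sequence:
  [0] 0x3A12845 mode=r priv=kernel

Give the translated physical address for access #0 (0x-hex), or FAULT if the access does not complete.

Trace:
#0 VA=0x3A12845 (r,kernel):
  [0] read 0x2B idx=29: raw=0x2F007 flags P=1 W=1 U=1 S=0
  [1] read 0x2F idx=18: raw=0x32007 flags P=1 W=1 U=1 S=0
  ✓ 0x32845  — 2 lookups

Access #0 PA: 0x32845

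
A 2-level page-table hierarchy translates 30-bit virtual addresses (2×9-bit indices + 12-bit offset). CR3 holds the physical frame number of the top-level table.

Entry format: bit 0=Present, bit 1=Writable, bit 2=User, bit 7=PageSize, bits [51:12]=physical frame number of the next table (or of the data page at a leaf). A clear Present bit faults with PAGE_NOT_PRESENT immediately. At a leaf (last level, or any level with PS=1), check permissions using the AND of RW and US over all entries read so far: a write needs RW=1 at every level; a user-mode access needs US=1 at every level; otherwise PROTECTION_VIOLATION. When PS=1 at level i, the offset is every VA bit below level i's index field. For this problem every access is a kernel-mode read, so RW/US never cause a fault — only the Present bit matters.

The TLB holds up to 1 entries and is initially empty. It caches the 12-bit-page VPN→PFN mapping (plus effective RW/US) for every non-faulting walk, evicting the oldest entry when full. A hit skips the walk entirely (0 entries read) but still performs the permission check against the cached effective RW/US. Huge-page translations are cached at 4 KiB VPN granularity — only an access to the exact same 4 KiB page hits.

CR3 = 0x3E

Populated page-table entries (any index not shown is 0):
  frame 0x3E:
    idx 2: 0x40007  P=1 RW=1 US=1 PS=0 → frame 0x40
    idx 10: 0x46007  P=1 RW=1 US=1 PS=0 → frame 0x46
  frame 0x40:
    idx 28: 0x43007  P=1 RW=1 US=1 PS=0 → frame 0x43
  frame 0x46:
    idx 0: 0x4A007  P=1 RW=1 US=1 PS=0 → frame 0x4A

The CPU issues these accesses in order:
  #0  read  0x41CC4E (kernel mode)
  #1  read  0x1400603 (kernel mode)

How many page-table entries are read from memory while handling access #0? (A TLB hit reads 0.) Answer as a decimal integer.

Walk each access:
#0 VA=0x41CC4E (r,kernel):
  L0 @0x3E[2] → 0x40007  P=1,RW=1,US=1,PS=0
  L1 @0x40[28] → 0x43007  P=1,RW=1,US=1,PS=0
  ✓ 0x43C4E  — 2 lookups
#1 VA=0x1400603 (r,kernel):
  L0 @0x3E[10] → 0x46007  P=1,RW=1,US=1,PS=0
  L1 @0x46[0] → 0x4A007  P=1,RW=1,US=1,PS=0
  ✓ 0x4A603  — 2 lookups

Entries read for #0: 2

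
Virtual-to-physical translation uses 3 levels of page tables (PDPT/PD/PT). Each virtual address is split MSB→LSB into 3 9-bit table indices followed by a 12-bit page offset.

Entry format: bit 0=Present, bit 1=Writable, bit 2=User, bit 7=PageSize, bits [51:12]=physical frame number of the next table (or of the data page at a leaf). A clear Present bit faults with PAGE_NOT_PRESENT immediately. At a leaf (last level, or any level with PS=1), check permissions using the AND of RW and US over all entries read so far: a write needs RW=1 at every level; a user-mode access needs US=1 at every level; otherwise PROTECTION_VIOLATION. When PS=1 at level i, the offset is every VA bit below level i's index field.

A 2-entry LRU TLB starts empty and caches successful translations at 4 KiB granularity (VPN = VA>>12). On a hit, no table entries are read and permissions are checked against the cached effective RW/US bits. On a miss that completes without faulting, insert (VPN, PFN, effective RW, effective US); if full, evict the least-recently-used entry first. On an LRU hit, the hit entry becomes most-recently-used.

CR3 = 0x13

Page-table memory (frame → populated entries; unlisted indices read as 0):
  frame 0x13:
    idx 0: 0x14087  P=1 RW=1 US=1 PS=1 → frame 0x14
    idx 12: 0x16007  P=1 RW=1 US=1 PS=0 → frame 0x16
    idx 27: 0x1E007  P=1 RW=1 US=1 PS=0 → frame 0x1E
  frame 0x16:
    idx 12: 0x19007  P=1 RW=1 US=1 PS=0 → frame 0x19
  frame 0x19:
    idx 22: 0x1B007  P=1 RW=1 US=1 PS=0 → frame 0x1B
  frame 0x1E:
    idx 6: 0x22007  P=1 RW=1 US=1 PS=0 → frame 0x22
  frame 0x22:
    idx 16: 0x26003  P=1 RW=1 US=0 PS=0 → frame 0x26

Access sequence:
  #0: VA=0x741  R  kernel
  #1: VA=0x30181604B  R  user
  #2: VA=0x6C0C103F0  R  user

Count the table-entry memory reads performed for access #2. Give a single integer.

Trace:
#0 VA=0x741 (r,kernel):
  L0: frame=0x13 idx=0 entry=0x14087 [P=1 RW=1 US=1 PS=1]
  ⇒ phys 0x14741 (huge @L0)  [1 reads]
#1 VA=0x30181604B (r,user):
  L0: frame=0x13 idx=12 entry=0x16007 [P=1 RW=1 US=1 PS=0]
  L1: frame=0x16 idx=12 entry=0x19007 [P=1 RW=1 US=1 PS=0]
  L2: frame=0x19 idx=22 entry=0x1B007 [P=1 RW=1 US=1 PS=0]
  ⇒ phys 0x1B04B  [3 reads]
#2 VA=0x6C0C103F0 (r,user):
  L0: frame=0x13 idx=27 entry=0x1E007 [P=1 RW=1 US=1 PS=0]
  L1: frame=0x1E idx=6 entry=0x22007 [P=1 RW=1 US=1 PS=0]
  L2: frame=0x22 idx=16 entry=0x26003 [P=1 RW=1 US=0 PS=0]
  ⇒ fault: PROTECTION_VIOLATION  — 3 lookups

Entries read for #2: 3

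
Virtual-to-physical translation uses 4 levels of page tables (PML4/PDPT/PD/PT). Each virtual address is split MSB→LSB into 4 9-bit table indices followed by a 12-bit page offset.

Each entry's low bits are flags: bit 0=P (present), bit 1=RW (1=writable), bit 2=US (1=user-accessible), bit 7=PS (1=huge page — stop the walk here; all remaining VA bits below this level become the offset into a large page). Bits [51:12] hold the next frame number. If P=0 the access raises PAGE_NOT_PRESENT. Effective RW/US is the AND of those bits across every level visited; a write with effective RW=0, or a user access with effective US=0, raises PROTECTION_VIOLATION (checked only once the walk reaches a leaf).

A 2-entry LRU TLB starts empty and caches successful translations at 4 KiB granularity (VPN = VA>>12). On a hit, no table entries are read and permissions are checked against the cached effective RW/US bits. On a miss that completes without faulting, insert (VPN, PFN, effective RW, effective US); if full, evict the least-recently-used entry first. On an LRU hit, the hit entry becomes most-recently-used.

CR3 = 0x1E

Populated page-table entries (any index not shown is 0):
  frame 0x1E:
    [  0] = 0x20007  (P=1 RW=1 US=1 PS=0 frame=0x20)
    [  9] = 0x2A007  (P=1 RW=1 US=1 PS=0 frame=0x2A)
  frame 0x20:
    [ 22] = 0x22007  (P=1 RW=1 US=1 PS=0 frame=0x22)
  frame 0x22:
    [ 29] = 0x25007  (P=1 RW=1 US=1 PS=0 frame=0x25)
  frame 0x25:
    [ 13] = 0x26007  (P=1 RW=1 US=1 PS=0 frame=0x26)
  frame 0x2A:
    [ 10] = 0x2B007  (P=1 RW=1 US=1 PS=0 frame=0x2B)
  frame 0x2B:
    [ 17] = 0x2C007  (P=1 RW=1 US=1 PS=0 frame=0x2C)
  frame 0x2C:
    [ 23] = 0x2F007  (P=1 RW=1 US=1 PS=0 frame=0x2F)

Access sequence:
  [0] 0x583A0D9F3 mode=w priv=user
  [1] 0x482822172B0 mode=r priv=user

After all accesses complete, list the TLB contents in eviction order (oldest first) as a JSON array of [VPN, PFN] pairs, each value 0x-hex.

Trace:
#0 VA=0x583A0D9F3 (w,user):
  L0 @0x1E[0] → 0x20007  P=1,RW=1,US=1,PS=0
  L1 @0x20[22] → 0x22007  P=1,RW=1,US=1,PS=0
  L2 @0x22[29] → 0x25007  P=1,RW=1,US=1,PS=0
  L3 @0x25[13] → 0x26007  P=1,RW=1,US=1,PS=0
  ✓ 0x269F3  — 4 lookups
#1 VA=0x482822172B0 (r,user):
  L0 @0x1E[9] → 0x2A007  P=1,RW=1,US=1,PS=0
  L1 @0x2A[10] → 0x2B007  P=1,RW=1,US=1,PS=0
  L2 @0x2B[17] → 0x2C007  P=1,RW=1,US=1,PS=0
  L3 @0x2C[23] → 0x2F007  P=1,RW=1,US=1,PS=0
  ✓ 0x2F2B0  — 4 lookups

TLB: [["0x583A0D", "0x26"], ["0x48282217", "0x2F"]]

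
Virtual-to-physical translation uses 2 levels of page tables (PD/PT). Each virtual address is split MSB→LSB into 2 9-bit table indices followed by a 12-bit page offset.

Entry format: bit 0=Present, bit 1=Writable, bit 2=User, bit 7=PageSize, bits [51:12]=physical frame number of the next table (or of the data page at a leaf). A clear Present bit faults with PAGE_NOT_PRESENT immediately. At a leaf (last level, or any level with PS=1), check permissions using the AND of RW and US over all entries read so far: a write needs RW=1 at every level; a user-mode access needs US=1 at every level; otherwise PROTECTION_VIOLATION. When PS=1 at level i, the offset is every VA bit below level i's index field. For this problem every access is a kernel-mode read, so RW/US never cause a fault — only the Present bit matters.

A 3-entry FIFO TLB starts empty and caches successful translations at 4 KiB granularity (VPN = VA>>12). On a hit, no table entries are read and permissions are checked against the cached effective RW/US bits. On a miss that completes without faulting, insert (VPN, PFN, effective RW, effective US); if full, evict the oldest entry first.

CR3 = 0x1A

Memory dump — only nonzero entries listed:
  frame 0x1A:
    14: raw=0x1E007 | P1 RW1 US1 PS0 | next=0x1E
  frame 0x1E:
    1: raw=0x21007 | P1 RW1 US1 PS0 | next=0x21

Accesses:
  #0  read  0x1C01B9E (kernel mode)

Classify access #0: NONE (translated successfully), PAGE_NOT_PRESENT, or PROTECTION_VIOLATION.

Trace:
#0 VA=0x1C01B9E (r,kernel):
  lvl0: tbl 0x1A, slot 14 ⇒ 0x1E007 (P1/RW1/US1/PS0)
  lvl1: tbl 0x1E, slot 1 ⇒ 0x21007 (P1/RW1/US1/PS0)
  ✓ 0x21B9E  — 2 lookups

Access #0 fault: NONE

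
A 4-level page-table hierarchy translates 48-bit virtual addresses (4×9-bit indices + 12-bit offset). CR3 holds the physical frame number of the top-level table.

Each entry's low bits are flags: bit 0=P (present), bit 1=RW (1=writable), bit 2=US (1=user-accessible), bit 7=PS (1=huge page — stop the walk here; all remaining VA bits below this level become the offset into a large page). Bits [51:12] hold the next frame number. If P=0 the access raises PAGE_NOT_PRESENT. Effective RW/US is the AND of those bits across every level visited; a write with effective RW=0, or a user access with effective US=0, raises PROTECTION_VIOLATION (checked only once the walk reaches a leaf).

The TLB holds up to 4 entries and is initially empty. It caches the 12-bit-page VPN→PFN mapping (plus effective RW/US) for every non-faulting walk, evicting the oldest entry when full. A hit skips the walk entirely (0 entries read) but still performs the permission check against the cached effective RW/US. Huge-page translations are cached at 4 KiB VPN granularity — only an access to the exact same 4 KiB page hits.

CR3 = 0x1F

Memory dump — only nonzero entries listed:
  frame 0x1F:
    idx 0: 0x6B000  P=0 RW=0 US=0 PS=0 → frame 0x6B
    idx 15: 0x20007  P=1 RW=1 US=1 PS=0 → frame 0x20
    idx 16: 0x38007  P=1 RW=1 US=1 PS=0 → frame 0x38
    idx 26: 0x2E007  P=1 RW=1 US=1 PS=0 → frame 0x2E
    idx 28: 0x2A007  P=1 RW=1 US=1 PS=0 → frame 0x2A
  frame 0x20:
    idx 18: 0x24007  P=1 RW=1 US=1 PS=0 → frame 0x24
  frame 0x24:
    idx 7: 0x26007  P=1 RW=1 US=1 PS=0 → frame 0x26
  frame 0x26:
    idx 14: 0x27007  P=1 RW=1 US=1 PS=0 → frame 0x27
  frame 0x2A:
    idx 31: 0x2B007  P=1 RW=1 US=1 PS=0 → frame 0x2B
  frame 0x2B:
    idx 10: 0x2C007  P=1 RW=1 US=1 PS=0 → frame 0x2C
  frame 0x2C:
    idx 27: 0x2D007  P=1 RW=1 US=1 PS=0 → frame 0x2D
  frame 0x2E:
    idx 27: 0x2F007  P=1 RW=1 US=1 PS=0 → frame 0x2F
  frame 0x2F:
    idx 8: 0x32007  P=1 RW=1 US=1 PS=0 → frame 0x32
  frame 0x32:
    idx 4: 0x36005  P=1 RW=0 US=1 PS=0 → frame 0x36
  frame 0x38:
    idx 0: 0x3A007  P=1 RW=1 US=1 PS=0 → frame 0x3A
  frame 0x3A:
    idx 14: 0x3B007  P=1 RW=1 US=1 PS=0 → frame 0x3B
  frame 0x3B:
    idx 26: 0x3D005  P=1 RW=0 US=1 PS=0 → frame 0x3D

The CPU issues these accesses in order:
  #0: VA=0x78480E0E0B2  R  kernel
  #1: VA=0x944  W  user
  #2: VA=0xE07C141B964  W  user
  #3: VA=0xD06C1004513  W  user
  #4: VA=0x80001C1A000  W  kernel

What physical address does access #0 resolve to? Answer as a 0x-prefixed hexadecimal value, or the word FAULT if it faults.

Per-access translation:
#0 VA=0x78480E0E0B2 (r,kernel):
  lvl0: tbl 0x1F, slot 15 ⇒ 0x20007 (P1/RW1/US1/PS0)
  lvl1: tbl 0x20, slot 18 ⇒ 0x24007 (P1/RW1/US1/PS0)
  lvl2: tbl 0x24, slot 7 ⇒ 0x26007 (P1/RW1/US1/PS0)
  lvl3: tbl 0x26, slot 14 ⇒ 0x27007 (P1/RW1/US1/PS0)
  ✓ 0x270B2  — 4 lookups
#1 VA=0x944 (w,user):
  lvl0: tbl 0x1F, slot 0 ⇒ 0x6B000 (P0/RW0/US0/PS0)
  ✗ PAGE_NOT_PRESENT  [1 reads]
#2 VA=0xE07C141B964 (w,user):
  lvl0: tbl 0x1F, slot 28 ⇒ 0x2A007 (P1/RW1/US1/PS0)
  lvl1: tbl 0x2A, slot 31 ⇒ 0x2B007 (P1/RW1/US1/PS0)
  lvl2: tbl 0x2B, slot 10 ⇒ 0x2C007 (P1/RW1/US1/PS0)
  lvl3: tbl 0x2C, slot 27 ⇒ 0x2D007 (P1/RW1/US1/PS0)
  ✓ 0x2D964  — 4 lookups
#3 VA=0xD06C1004513 (w,user):
  lvl0: tbl 0x1F, slot 26 ⇒ 0x2E007 (P1/RW1/US1/PS0)
  lvl1: tbl 0x2E, slot 27 ⇒ 0x2F007 (P1/RW1/US1/PS0)
  lvl2: tbl 0x2F, slot 8 ⇒ 0x32007 (P1/RW1/US1/PS0)
  lvl3: tbl 0x32, slot 4 ⇒ 0x36005 (P1/RW0/US1/PS0)
  ✗ PROTECTION_VIOLATION  [4 reads]
#4 VA=0x80001C1A000 (w,kernel):
  lvl0: tbl 0x1F, slot 16 ⇒ 0x38007 (P1/RW1/US1/PS0)
  lvl1: tbl 0x38, slot 0 ⇒ 0x3A007 (P1/RW1/US1/PS0)
  lvl2: tbl 0x3A, slot 14 ⇒ 0x3B007 (P1/RW1/US1/PS0)
  lvl3: tbl 0x3B, slot 26 ⇒ 0x3D005 (P1/RW0/US1/PS0)
  ✗ PROTECTION_VIOLATION  [4 reads]

Access #0 PA: 0x270B2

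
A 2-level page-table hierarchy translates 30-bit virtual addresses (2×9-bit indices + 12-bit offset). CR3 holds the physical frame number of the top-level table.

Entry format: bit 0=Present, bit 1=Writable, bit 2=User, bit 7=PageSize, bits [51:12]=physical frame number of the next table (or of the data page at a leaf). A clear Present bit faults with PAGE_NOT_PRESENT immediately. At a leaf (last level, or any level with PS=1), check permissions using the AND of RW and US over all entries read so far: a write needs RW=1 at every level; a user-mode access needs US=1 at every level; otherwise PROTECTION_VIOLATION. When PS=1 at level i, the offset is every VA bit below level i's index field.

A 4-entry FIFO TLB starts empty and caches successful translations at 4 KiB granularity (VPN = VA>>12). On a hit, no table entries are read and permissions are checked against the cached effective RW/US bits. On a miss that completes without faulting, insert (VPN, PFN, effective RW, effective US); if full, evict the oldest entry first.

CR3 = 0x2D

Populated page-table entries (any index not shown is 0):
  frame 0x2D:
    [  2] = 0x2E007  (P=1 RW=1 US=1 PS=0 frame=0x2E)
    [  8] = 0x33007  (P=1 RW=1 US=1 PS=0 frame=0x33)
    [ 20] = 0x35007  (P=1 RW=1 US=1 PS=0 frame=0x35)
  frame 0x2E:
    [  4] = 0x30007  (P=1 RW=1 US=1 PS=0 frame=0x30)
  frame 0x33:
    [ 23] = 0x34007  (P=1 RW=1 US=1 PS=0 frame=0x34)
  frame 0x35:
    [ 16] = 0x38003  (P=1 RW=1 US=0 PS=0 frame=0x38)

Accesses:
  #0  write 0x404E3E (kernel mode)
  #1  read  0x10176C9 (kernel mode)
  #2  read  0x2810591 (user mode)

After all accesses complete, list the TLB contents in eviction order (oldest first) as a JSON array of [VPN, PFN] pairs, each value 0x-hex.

Walk each access:
#0 VA=0x404E3E (w,kernel):
  lvl0: tbl 0x2D, slot 2 ⇒ 0x2E007 (P1/RW1/US1/PS0)
  lvl1: tbl 0x2E, slot 4 ⇒ 0x30007 (P1/RW1/US1/PS0)
  ⇒ phys 0x30E3E  [2 reads]
#1 VA=0x10176C9 (r,kernel):
  lvl0: tbl 0x2D, slot 8 ⇒ 0x33007 (P1/RW1/US1/PS0)
  lvl1: tbl 0x33, slot 23 ⇒ 0x34007 (P1/RW1/US1/PS0)
  ⇒ phys 0x346C9  [2 reads]
#2 VA=0x2810591 (r,user):
  lvl0: tbl 0x2D, slot 20 ⇒ 0x35007 (P1/RW1/US1/PS0)
  lvl1: tbl 0x35, slot 16 ⇒ 0x38003 (P1/RW1/US0/PS0)
  ⇒ fault: PROTECTION_VIOLATION  — 2 lookups

TLB: [["0x404", "0x30"], ["0x1017", "0x34"]]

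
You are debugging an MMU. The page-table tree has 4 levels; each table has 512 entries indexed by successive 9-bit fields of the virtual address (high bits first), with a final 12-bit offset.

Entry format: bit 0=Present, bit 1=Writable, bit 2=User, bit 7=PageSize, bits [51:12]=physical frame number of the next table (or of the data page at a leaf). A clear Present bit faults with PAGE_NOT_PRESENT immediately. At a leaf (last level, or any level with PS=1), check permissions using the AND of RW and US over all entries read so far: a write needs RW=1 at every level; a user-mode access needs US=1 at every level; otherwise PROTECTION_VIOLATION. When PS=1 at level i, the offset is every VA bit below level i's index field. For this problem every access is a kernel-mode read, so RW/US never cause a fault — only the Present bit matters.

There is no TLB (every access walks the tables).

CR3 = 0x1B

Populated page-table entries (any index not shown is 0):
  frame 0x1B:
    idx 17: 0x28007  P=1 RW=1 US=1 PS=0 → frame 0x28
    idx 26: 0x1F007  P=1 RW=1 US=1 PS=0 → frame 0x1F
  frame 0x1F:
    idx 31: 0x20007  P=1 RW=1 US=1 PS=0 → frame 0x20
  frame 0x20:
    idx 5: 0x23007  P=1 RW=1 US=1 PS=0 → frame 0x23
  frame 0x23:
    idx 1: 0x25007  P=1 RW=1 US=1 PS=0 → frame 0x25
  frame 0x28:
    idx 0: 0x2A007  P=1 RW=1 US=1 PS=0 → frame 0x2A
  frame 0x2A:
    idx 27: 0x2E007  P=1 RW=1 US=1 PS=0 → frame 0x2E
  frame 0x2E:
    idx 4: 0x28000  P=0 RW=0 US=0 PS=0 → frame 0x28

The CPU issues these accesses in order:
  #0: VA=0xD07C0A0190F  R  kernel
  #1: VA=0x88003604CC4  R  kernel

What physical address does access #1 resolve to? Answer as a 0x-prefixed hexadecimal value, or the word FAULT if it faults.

Trace:
#0 VA=0xD07C0A0190F (r,kernel):
  lvl0: tbl 0x1B, slot 26 ⇒ 0x1F007 (P1/RW1/US1/PS0)
  lvl1: tbl 0x1F, slot 31 ⇒ 0x20007 (P1/RW1/US1/PS0)
  lvl2: tbl 0x20, slot 5 ⇒ 0x23007 (P1/RW1/US1/PS0)
  lvl3: tbl 0x23, slot 1 ⇒ 0x25007 (P1/RW1/US1/PS0)
  ⇒ phys 0x2590F  [4 reads]
#1 VA=0x88003604CC4 (r,kernel):
  lvl0: tbl 0x1B, slot 17 ⇒ 0x28007 (P1/RW1/US1/PS0)
  lvl1: tbl 0x28, slot 0 ⇒ 0x2A007 (P1/RW1/US1/PS0)
  lvl2: tbl 0x2A, slot 27 ⇒ 0x2E007 (P1/RW1/US1/PS0)
  lvl3: tbl 0x2E, slot 4 ⇒ 0x28000 (P0/RW0/US0/PS0)
  ⇒ fault: PAGE_NOT_PRESENT  — 4 lookups

Access #1 PA: FAULT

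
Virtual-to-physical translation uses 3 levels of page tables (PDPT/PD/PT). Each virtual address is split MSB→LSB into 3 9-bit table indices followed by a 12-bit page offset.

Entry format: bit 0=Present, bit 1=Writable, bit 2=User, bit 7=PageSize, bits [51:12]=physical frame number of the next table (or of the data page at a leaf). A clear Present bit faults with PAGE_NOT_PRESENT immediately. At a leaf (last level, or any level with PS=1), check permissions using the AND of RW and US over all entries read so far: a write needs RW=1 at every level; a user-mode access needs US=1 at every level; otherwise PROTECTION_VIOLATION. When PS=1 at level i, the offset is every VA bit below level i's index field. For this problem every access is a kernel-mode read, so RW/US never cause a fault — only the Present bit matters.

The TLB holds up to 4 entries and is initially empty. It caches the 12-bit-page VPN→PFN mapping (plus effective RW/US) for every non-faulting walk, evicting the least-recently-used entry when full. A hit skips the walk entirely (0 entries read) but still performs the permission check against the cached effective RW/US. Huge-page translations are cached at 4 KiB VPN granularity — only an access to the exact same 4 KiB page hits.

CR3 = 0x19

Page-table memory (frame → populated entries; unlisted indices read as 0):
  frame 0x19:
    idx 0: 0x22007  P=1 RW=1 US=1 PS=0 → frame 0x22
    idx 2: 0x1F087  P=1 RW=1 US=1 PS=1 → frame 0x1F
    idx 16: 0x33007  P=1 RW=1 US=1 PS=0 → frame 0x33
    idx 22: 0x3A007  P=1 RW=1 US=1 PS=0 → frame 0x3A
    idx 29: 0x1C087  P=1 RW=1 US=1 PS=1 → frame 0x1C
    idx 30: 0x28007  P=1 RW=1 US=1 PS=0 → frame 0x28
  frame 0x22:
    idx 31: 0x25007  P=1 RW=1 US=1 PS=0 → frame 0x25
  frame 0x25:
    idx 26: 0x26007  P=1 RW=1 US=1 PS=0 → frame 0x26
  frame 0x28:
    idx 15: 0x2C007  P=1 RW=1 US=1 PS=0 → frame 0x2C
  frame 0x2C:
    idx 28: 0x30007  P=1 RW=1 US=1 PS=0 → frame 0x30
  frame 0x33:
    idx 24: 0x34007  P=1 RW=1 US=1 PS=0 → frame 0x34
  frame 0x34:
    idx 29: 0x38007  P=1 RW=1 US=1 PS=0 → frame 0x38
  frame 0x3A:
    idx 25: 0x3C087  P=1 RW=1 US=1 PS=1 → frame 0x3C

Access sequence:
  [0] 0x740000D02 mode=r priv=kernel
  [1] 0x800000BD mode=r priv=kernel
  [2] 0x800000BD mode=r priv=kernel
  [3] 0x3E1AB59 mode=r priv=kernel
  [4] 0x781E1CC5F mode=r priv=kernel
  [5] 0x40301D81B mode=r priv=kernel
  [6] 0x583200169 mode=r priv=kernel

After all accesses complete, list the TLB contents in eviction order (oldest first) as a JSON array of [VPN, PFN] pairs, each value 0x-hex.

Per-access translation:
#0 VA=0x740000D02 (r,kernel):
  L0 @0x19[29] → 0x1C087  P=1,RW=1,US=1,PS=1
  → PA=0x1CD02 (huge @L0)  (1 entries read)
#1 VA=0x800000BD (r,kernel):
  L0 @0x19[2] → 0x1F087  P=1,RW=1,US=1,PS=1
  → PA=0x1F0BD (huge @L0)  (1 entries read)
#2 VA=0x800000BD (r,kernel):
  TLB hit vpn=0x80000 → PA=0x1F0BD
#3 VA=0x3E1AB59 (r,kernel):
  L0 @0x19[0] → 0x22007  P=1,RW=1,US=1,PS=0
  L1 @0x22[31] → 0x25007  P=1,RW=1,US=1,PS=0
  L2 @0x25[26] → 0x26007  P=1,RW=1,US=1,PS=0
  → PA=0x26B59  (3 entries read)
#4 VA=0x781E1CC5F (r,kernel):
  L0 @0x19[30] → 0x28007  P=1,RW=1,US=1,PS=0
  L1 @0x28[15] → 0x2C007  P=1,RW=1,US=1,PS=0
  L2 @0x2C[28] → 0x30007  P=1,RW=1,US=1,PS=0
  → PA=0x30C5F  (3 entries read)
#5 VA=0x40301D81B (r,kernel):
  L0 @0x19[16] → 0x33007  P=1,RW=1,US=1,PS=0
  L1 @0x33[24] → 0x34007  P=1,RW=1,US=1,PS=0
  L2 @0x34[29] → 0x38007  P=1,RW=1,US=1,PS=0
  → PA=0x3881B  (3 entries read)
#6 VA=0x583200169 (r,kernel):
  L0 @0x19[22] → 0x3A007  P=1,RW=1,US=1,PS=0
  L1 @0x3A[25] → 0x3C087  P=1,RW=1,US=1,PS=1
  → PA=0x3C169 (huge @L1)  (2 entries read)

TLB: [["0x3E1A", "0x26"], ["0x781E1C", "0x30"], ["0x40301D", "0x38"], ["0x583200", "0x3C"]]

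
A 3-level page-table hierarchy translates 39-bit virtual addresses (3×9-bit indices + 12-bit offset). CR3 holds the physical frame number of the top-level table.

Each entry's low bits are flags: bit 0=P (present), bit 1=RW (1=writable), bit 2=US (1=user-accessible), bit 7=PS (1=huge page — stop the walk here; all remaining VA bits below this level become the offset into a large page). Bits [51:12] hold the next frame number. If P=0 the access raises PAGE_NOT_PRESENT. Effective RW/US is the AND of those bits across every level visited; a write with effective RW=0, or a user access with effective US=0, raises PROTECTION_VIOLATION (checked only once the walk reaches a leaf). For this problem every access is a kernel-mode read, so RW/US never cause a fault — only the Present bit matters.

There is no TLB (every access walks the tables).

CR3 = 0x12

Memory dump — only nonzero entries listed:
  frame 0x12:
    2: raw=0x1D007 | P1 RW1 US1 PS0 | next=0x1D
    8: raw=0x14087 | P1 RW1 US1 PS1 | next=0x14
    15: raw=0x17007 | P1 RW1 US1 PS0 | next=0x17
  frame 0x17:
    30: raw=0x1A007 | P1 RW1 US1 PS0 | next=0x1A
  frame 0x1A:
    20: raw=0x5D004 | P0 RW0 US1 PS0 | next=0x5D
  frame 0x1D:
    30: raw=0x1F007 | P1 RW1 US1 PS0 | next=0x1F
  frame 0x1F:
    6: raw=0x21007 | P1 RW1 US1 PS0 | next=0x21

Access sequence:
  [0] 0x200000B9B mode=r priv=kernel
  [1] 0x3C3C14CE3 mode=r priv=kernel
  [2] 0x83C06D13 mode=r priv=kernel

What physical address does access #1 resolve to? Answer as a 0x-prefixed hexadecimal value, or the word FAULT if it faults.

Walk each access:
#0 VA=0x200000B9B (r,kernel):
  lvl0: tbl 0x12, slot 8 ⇒ 0x14087 (P1/RW1/US1/PS1)
  ⇒ phys 0x14B9B (huge @L0)  [1 reads]
#1 VA=0x3C3C14CE3 (r,kernel):
  lvl0: tbl 0x12, slot 15 ⇒ 0x17007 (P1/RW1/US1/PS0)
  lvl1: tbl 0x17, slot 30 ⇒ 0x1A007 (P1/RW1/US1/PS0)
  lvl2: tbl 0x1A, slot 20 ⇒ 0x5D004 (P0/RW0/US1/PS0)
  ✗ PAGE_NOT_PRESENT  [3 reads]
#2 VA=0x83C06D13 (r,kernel):
  lvl0: tbl 0x12, slot 2 ⇒ 0x1D007 (P1/RW1/US1/PS0)
  lvl1: tbl 0x1D, slot 30 ⇒ 0x1F007 (P1/RW1/US1/PS0)
  lvl2: tbl 0x1F, slot 6 ⇒ 0x21007 (P1/RW1/US1/PS0)
  ⇒ phys 0x21D13  [3 reads]

Access #1 PA: FAULT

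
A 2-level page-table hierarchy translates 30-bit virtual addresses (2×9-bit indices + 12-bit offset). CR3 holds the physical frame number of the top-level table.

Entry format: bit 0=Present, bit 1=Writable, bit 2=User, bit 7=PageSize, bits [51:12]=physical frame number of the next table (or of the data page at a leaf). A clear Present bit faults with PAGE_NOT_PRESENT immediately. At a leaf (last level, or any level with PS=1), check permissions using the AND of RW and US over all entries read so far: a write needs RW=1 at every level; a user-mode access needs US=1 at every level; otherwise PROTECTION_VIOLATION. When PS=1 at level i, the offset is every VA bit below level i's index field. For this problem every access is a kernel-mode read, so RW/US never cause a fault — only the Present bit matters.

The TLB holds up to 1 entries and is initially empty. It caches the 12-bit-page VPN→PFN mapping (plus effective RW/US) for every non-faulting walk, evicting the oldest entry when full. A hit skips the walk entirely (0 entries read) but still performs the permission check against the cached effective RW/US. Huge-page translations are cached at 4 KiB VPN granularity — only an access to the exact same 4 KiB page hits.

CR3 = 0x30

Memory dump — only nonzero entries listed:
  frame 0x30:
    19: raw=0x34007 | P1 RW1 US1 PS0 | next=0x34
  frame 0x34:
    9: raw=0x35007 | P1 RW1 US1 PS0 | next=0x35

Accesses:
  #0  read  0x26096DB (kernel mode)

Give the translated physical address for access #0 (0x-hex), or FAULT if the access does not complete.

Walk each access:
#0 VA=0x26096DB (r,kernel):
  L0 @0x30[19] → 0x34007  P=1,RW=1,US=1,PS=0
  L1 @0x34[9] → 0x35007  P=1,RW=1,US=1,PS=0
  ✓ 0x356DB  — 2 lookups

Access #0 PA: 0x356DB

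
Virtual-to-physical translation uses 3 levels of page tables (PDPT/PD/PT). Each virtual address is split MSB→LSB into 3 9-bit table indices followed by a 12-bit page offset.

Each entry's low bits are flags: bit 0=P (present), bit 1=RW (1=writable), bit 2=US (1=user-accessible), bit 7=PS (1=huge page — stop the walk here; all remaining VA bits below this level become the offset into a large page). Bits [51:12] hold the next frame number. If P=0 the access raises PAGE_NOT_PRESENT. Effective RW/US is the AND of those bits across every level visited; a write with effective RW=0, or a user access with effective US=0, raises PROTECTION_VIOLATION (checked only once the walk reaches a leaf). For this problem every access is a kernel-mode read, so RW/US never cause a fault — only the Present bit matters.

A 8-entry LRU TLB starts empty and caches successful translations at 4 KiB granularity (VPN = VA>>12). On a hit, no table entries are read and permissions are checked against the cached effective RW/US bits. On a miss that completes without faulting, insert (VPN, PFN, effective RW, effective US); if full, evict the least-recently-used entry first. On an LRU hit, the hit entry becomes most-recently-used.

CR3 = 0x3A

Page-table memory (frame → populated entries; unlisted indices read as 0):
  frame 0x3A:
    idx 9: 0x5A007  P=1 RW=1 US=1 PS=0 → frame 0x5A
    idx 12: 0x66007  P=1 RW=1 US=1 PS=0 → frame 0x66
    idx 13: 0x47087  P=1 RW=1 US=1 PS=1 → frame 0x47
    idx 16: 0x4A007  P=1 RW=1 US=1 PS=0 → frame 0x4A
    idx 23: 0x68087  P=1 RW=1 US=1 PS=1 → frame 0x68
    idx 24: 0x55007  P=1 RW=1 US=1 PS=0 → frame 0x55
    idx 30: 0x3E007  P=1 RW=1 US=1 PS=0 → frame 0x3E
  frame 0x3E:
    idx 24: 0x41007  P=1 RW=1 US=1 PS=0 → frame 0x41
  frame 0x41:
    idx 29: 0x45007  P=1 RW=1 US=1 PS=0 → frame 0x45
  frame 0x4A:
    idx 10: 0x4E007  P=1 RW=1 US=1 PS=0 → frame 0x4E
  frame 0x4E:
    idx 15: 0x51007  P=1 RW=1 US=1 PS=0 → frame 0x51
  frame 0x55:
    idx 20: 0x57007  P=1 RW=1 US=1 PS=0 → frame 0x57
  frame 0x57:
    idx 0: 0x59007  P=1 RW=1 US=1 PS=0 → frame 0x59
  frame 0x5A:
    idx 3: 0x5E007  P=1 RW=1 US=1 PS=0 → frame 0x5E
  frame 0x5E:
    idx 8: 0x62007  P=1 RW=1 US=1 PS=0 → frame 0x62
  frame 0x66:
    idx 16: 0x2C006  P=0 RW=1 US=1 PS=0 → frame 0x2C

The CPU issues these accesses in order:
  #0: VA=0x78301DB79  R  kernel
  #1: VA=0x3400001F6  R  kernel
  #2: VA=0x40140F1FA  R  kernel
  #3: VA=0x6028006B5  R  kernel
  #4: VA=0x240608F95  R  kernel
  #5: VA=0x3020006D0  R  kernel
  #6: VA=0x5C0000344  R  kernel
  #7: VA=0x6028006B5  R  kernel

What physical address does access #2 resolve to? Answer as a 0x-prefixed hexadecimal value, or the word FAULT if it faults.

Walk each access:
#0 VA=0x78301DB79 (r,kernel):
  L0 @0x3A[30] → 0x3E007  P=1,RW=1,US=1,PS=0
  L1 @0x3E[24] → 0x41007  P=1,RW=1,US=1,PS=0
  L2 @0x41[29] → 0x45007  P=1,RW=1,US=1,PS=0
  ⇒ phys 0x45B79  [3 reads]
#1 VA=0x3400001F6 (r,kernel):
  L0 @0x3A[13] → 0x47087  P=1,RW=1,US=1,PS=1
  ⇒ phys 0x471F6 (huge @L0)  [1 reads]
#2 VA=0x40140F1FA (r,kernel):
  L0 @0x3A[16] → 0x4A007  P=1,RW=1,US=1,PS=0
  L1 @0x4A[10] → 0x4E007  P=1,RW=1,US=1,PS=0
  L2 @0x4E[15] → 0x51007  P=1,RW=1,US=1,PS=0
  ⇒ phys 0x511FA  [3 reads]
#3 VA=0x6028006B5 (r,kernel):
  L0 @0x3A[24] → 0x55007  P=1,RW=1,US=1,PS=0
  L1 @0x55[20] → 0x57007  P=1,RW=1,US=1,PS=0
  L2 @0x57[0] → 0x59007  P=1,RW=1,US=1,PS=0
  ⇒ phys 0x596B5  [3 reads]
#4 VA=0x240608F95 (r,kernel):
  L0 @0x3A[9] → 0x5A007  P=1,RW=1,US=1,PS=0
  L1 @0x5A[3] → 0x5E007  P=1,RW=1,US=1,PS=0
  L2 @0x5E[8] → 0x62007  P=1,RW=1,US=1,PS=0
  ⇒ phys 0x62F95  [3 reads]
#5 VA=0x3020006D0 (r,kernel):
  L0 @0x3A[12] → 0x66007  P=1,RW=1,US=1,PS=0
  L1 @0x66[16] → 0x2C006  P=0,RW=1,US=1,PS=0
  → PAGE_NOT_PRESENT  (2 entries read)
#6 VA=0x5C0000344 (r,kernel):
  L0 @0x3A[23] → 0x68087  P=1,RW=1,US=1,PS=1
  ⇒ phys 0x68344 (huge @L0)  [1 reads]
#7 VA=0x6028006B5 (r,kernel):
  TLB hit vpn=0x602800 → PA=0x596B5

Access #2 PA: 0x511FA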